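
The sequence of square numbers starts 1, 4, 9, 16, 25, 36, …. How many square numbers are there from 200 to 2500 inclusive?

The n-th square number is n².
Smallest index with value ≥ 200: n = 15 (giving 225).
Largest index with value ≤ 2500: n = 50 (giving 2500).
Indices 15 through 50: 36 terms.

36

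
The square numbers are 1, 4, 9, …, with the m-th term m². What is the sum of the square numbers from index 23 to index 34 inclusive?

9890

Σ_{i=23}^{34} i² = 13685 − 3795 = 9890.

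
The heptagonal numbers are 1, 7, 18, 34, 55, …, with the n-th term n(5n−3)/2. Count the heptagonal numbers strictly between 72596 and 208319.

The n-th heptagonal number is n(5n−3)/2.
Smallest index with value > 72596: n = 171 (giving 72846).
Largest index with value < 208319: n = 288 (giving 206928).
Indices 171 through 288: 118 terms.

118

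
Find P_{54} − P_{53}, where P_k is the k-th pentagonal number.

Consecutive pentagonal numbers differ by 3n − 2: here 3·54 − 2 = 160.

160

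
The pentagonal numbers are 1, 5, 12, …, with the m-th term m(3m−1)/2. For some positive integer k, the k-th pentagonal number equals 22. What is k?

Set n(3n−1)/2 = 22, giving 3n² − n − 44 = 0.
So n = (1 + 23) / 6 = 24/6 = 4.

4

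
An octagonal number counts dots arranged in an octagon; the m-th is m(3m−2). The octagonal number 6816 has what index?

48

Set n(3n−2) = 6816, giving 3n² − 2n − 6816 = 0.
So n = (2 + 286) / 6 = 288/6 = 48.
Check: 48·(3·48 − 2) = 6816. ✓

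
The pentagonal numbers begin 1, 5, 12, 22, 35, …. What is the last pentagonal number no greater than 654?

Solve n(3n−1)/2 ≤ 654 for integer n.
n = 21 gives 651 ≤ 654, while n = 22 gives 715 > 654; so the answer is 651.

651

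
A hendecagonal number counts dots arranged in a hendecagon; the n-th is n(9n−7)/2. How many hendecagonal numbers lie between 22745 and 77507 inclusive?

60

The n-th hendecagonal number is n(9n−7)/2.
Smallest index with value ≥ 22745: n = 72 (giving 23076).
Largest index with value ≤ 77507: n = 131 (giving 76766).
Indices 72 through 131: 60 terms.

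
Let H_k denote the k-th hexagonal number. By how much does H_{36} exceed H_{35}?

Consecutive hexagonal numbers differ by 4n − 3: here 4·36 − 3 = 141.

141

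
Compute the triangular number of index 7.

The 7th triangular number is n(n+1)/2 with n = 7.
7·8/2 = 56/2 = 28.

28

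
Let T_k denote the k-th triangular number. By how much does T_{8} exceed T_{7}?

8

Consecutive triangular numbers differ by n: T_{8} − T_{7} = 8.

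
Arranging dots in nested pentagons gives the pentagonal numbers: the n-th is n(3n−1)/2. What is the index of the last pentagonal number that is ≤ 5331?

Solve n(3n−1)/2 ≤ 5331 for integer n.
n = 59 gives 5192 ≤ 5331, while n = 60 gives 5370 > 5331; so the answer is index 59.

59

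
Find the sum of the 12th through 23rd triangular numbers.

Σ i(i+1)/2 = (Σi² + Σi) / 2 over i = 12..23.
Σi = 276 − 66 = 210 and Σi² = 4324 − 506 = 3818.
(1·3818 + 1·210) / 2 = 4028/2 = 2014.

2014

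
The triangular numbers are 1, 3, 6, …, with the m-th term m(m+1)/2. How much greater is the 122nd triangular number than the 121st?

122

Consecutive triangular numbers differ by n: T_{122} − T_{121} = 122.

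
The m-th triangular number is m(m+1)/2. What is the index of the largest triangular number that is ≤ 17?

Solve n(n+1)/2 ≤ 17 for integer n.
n = 5 gives 15 ≤ 17, while n = 6 gives 21 > 17; so the answer is index 5.

5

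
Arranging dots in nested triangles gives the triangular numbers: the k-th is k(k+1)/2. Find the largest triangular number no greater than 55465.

55278

Solve n(n+1)/2 ≤ 55465 for integer n.
n = 332 gives 55278 ≤ 55465, while n = 333 gives 55611 > 55465; so the answer is 55278.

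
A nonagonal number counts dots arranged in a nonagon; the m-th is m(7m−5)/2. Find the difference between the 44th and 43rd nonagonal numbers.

Consecutive nonagonal numbers differ by 7n − 6: here 7·44 − 6 = 302.

302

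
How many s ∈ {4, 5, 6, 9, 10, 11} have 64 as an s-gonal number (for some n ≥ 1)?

s = 4: P(4, 8) = 64. ✓
s = 5: P(5, 6) = 51 and P(5, 7) = 70; 64 is not s-gonal.
s = 6: P(6, 5) = 45 and P(6, 6) = 66; 64 is not s-gonal.
s = 9: P(9, 4) = 46 and P(9, 5) = 75; 64 is not s-gonal.
s = 10: P(10, 4) = 52 and P(10, 5) = 85; 64 is not s-gonal.
s = 11: P(11, 4) = 58 and P(11, 5) = 95; 64 is not s-gonal.
Hits: s ∈ {4} → 1.

1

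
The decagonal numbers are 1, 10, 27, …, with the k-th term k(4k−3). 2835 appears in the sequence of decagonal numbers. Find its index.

27

Set n(4n−3) = 2835, giving 4n² − 3n − 2835 = 0.
So n = (3 + 213) / 8 = 216/8 = 27.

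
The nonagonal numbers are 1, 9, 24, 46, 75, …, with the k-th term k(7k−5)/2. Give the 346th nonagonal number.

The 346th nonagonal number is n(7n−5)/2 with n = 346.
346·(7·346 − 5)/2 = 346·2417/2 = 418141.

418141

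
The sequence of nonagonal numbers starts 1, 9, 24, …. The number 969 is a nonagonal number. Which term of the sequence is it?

Set n(7n−5)/2 = 969, giving 7n² − 5n − 1938 = 0.
So n = (5 + 233) / 14 = 238/14 = 17.
Check: 17·(7·17 − 5)/2 = 969. ✓

17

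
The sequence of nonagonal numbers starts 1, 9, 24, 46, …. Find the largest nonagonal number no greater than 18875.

Solve n(7n−5)/2 ≤ 18875 for integer n.
n = 73 gives 18469 ≤ 18875, while n = 74 gives 18981 > 18875; so the answer is 18469.

18469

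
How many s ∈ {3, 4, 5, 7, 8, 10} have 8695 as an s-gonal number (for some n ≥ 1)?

1

s = 3: P(3, 131) = 8646 and P(3, 132) = 8778; 8695 is not s-gonal.
s = 4: P(4, 93) = 8649 and P(4, 94) = 8836; 8695 is not s-gonal.
s = 5: P(5, 76) = 8626 and P(5, 77) = 8855; 8695 is not s-gonal.
s = 7: P(7, 59) = 8614 and P(7, 60) = 8910; 8695 is not s-gonal.
s = 8: P(8, 54) = 8640 and P(8, 55) = 8965; 8695 is not s-gonal.
s = 10: P(10, 47) = 8695. ✓
Hits: s ∈ {10} → 1.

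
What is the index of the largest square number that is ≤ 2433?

Solve n² ≤ 2433 for integer n.
n = 49 gives 2401 ≤ 2433, while n = 50 gives 2500 > 2433; so the answer is index 49.

49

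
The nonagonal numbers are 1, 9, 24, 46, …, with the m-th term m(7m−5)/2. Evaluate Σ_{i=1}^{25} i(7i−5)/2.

18525

Σ i(7i−5)/2 = (7Σi² − 5Σi) / 2 over i = 1..25.
Σi = 325 and Σi² = 5525.
(7·5525 − 5·325) / 2 = 37050/2 = 18525.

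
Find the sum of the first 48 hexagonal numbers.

74872

Σ i(2i−1) = 2Σi² − Σi over i = 1..48.
Σi = 1176 and Σi² = 38024.
2·38024 − 1·1176 = 74872.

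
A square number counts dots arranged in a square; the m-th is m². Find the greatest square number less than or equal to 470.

441

Solve n² ≤ 470 for integer n.
n = 21 gives 441 ≤ 470, while n = 22 gives 484 > 470; so the answer is 441.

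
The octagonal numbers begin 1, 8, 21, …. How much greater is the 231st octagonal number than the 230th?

Consecutive octagonal numbers differ by 6n − 5: here 6·231 − 5 = 1381.

1381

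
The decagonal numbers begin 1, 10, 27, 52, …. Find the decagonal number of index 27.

The 27th decagonal number is n(4n−3) with n = 27.
27·(4·27 − 3) = 27·105 = 2835.

2835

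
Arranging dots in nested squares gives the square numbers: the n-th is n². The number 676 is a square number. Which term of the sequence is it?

26

We need n² = 676, so n = √676 = 26.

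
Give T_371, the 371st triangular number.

69006

371·372/2 = 138012/2 = 69006.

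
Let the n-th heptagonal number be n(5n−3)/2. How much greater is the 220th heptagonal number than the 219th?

1096

Consecutive heptagonal numbers differ by 5n − 4: here 5·220 − 4 = 1096.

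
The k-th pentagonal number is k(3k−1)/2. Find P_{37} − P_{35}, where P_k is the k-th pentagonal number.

215

37·(3·37 − 1)/2 = 2035 and 35·(3·35 − 1)/2 = 1820.
Difference: 2035 − 1820 = 215.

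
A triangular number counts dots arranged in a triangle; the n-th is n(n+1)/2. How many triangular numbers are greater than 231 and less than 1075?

The n-th triangular number is n(n+1)/2.
Smallest index with value > 231: n = 22 (giving 253).
Largest index with value < 1075: n = 45 (giving 1035).
Indices 22 through 45: 24 terms.

24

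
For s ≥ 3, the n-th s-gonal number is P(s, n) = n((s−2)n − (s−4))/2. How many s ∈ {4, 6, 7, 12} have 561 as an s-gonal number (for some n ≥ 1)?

2

s = 4: P(4, 23) = 529 and P(4, 24) = 576; 561 is not s-gonal.
s = 6: P(6, 17) = 561. ✓
s = 7: P(7, 15) = 540 and P(7, 16) = 616; 561 is not s-gonal.
s = 12: P(12, 11) = 561. ✓
Hits: s ∈ {6, 12} → 2.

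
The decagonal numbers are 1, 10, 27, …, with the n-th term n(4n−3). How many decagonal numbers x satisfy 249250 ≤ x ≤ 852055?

212

The n-th decagonal number is n(4n−3).
Smallest index with value ≥ 249250: n = 250 (giving 249250).
Largest index with value ≤ 852055: n = 461 (giving 848701).
Indices 250 through 461: 212 terms.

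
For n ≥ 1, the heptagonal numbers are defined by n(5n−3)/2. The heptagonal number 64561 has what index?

Set n(5n−3)/2 = 64561, giving 5n² − 3n − 129122 = 0.
The discriminant is 9 + 40·64561 = 2582449, and √2582449 = 1607.
So n = (3 + 1607) / 10 = 1610/10 = 161.

161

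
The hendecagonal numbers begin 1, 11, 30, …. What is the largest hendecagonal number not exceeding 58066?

Solve n(9n−7)/2 ≤ 58066 for integer n.
n = 113 gives 57065 ≤ 58066, while n = 114 gives 58083 > 58066; so the answer is 57065.

57065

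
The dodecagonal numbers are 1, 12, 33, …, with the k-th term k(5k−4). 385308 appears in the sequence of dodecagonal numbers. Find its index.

278

Set n(5n−4) = 385308, giving 5n² − 4n − 385308 = 0.
The discriminant is 16 + 20·385308 = 7706176, and √7706176 = 2776.
So n = (4 + 2776) / 10 = 2780/10 = 278.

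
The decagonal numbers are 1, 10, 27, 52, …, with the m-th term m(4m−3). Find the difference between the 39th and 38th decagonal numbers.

305

Consecutive decagonal numbers differ by 8n − 7: here 8·39 − 7 = 305.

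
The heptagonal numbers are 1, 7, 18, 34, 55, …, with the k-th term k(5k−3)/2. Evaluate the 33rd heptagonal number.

33·(5·33 − 3)/2 = 33·162/2 = 33·81 = 2673.

2673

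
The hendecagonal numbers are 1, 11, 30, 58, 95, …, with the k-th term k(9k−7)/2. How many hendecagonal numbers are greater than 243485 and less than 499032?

100

The n-th hendecagonal number is n(9n−7)/2.
Smallest index with value > 243485: n = 234 (giving 245583).
Largest index with value < 499032: n = 333 (giving 497835).
Indices 234 through 333: 100 terms.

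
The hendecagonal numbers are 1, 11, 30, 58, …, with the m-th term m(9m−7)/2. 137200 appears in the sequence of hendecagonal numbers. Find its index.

Set n(9n−7)/2 = 137200, giving 9n² − 7n − 274400 = 0.
So n = (7 + 3143) / 18 = 3150/18 = 175.

175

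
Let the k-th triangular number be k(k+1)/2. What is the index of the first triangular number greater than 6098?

110

Solve n(n+1)/2 > 6098 for integer n.
The largest n with value ≤ 6098 is 109 (since 5995 ≤ 6098 < 6105), so the first above is n = 110, value 6105.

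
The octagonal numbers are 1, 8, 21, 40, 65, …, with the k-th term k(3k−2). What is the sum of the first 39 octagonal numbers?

60060

Σ i(3i−2) = 3Σi² − 2Σi over i = 1..39.
Σi = 780 and Σi² = 20540.
3·20540 − 2·780 = 60060.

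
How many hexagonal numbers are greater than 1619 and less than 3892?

16

The n-th hexagonal number is n(2n−1).
Smallest index with value > 1619: n = 29 (giving 1653).
Largest index with value < 3892: n = 44 (giving 3828).
Indices 29 through 44: 16 terms.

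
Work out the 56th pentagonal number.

4676

The 56th pentagonal number is n(3n−1)/2 with n = 56.
56·(3·56 − 1)/2 = 56·167/2 = 4676.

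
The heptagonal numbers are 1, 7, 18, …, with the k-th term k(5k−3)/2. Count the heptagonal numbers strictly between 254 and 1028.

The n-th heptagonal number is n(5n−3)/2.
Smallest index with value > 254: n = 11 (giving 286).
Largest index with value < 1028: n = 20 (giving 970).
Indices 11 through 20: 10 terms.

10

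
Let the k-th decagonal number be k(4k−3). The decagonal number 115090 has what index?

Set n(4n−3) = 115090, giving 4n² − 3n − 115090 = 0.
The discriminant is 9 + 16·115090 = 1841449, and √1841449 = 1357.
So n = (3 + 1357) / 8 = 1360/8 = 170.

170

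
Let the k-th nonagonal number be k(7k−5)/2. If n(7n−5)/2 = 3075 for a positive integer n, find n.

Set n(7n−5)/2 = 3075, giving 7n² − 5n − 6150 = 0.
The discriminant is 25 + 56·3075 = 172225, and √172225 = 415.
So n = (5 + 415) / 14 = 420/14 = 30.

30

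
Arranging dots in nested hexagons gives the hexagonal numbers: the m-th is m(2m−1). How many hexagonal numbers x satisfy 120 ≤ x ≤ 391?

7

The n-th hexagonal number is n(2n−1).
Smallest index with value ≥ 120: n = 8 (giving 120).
Largest index with value ≤ 391: n = 14 (giving 378).
Indices 8 through 14: 7 terms.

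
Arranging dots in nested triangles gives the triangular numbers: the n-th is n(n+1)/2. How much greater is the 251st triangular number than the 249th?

251·252/2 = 31626 and 249·250/2 = 31125.
Difference: 31626 − 31125 = 501.

501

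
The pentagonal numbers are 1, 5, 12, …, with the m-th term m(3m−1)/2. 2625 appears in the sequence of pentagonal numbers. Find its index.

Set n(3n−1)/2 = 2625, giving 3n² − n − 5250 = 0.
So n = (1 + 251) / 6 = 252/6 = 42.
Check: 42·(3·42 − 1)/2 = 2625. ✓

42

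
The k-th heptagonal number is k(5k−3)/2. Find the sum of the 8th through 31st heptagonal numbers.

24988

Σ i(5i−3)/2 = (5Σi² − 3Σi) / 2 over i = 8..31.
Σi = 496 − 28 = 468 and Σi² = 10416 − 140 = 10276.
(5·10276 − 3·468) / 2 = 49976/2 = 24988.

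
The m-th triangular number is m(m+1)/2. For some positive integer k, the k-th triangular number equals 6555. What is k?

114

Set n(n+1)/2 = 6555, giving n² + n − 13110 = 0.
The discriminant is 1 + 8·6555 = 52441, and √52441 = 229.
So n = (-1 + 229) / 2 = 228/2 = 114.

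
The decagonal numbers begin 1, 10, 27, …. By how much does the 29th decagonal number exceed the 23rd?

29·(4·29 − 3) = 3277 and 23·(4·23 − 3) = 2047.
Difference: 3277 − 2047 = 1230.

1230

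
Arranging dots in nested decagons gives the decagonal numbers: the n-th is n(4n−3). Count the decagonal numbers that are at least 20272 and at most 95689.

84

The n-th decagonal number is n(4n−3).
Smallest index with value ≥ 20272: n = 72 (giving 20520).
Largest index with value ≤ 95689: n = 155 (giving 95635).
Indices 72 through 155: 84 terms.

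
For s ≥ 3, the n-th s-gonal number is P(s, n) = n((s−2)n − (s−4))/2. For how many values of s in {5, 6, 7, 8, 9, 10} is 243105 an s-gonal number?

1

s = 5: P(5, 402) = 242205 and P(5, 403) = 243412; 243105 is not s-gonal.
s = 6: P(6, 348) = 241860 and P(6, 349) = 243253; 243105 is not s-gonal.
s = 7: P(7, 312) = 242892 and P(7, 313) = 244453; 243105 is not s-gonal.
s = 8: P(8, 285) = 243105. ✓
s = 9: P(9, 263) = 241434 and P(9, 264) = 243276; 243105 is not s-gonal.
s = 10: P(10, 246) = 241326 and P(10, 247) = 243295; 243105 is not s-gonal.
Hits: s ∈ {8} → 1.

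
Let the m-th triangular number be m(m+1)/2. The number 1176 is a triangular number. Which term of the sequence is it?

Set n(n+1)/2 = 1176, giving n² + n − 2352 = 0.
The discriminant is 1 + 8·1176 = 9409, and √9409 = 97.
So n = (-1 + 97) / 2 = 96/2 = 48.
Check: 48·49/2 = 1176. ✓

48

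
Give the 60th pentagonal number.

The 60th pentagonal number is n(3n−1)/2 with n = 60.
60·(3·60 − 1)/2 = 60·179/2 = 5370.

5370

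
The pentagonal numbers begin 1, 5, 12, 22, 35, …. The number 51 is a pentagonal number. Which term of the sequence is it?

Set n(3n−1)/2 = 51, giving 3n² − n − 102 = 0.
So n = (1 + 35) / 6 = 36/6 = 6.

6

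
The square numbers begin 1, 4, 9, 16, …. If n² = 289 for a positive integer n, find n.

17

We need n² = 289, so n = √289 = 17.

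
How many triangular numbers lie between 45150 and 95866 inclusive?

138

The n-th triangular number is n(n+1)/2.
Smallest index with value ≥ 45150: n = 300 (giving 45150).
Largest index with value ≤ 95866: n = 437 (giving 95703).
Indices 300 through 437: 138 terms.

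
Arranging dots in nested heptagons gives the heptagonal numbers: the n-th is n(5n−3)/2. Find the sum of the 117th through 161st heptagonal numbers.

Σ i(5i−3)/2 = (5Σi² − 3Σi) / 2 over i = 117..161.
Σi = 13041 − 6786 = 6255 and Σi² = 1404081 − 527046 = 877035.
(5·877035 − 3·6255) / 2 = 4366410/2 = 2183205.

2183205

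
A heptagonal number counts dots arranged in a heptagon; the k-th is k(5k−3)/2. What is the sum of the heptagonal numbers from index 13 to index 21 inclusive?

Σ i(5i−3)/2 = (5Σi² − 3Σi) / 2 over i = 13..21.
Σi = 231 − 78 = 153 and Σi² = 3311 − 650 = 2661.
(5·2661 − 3·153) / 2 = 12846/2 = 6423.

6423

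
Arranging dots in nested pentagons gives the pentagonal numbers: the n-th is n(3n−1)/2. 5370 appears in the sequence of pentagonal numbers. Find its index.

Set n(3n−1)/2 = 5370, giving 3n² − n − 10740 = 0.
So n = (1 + 359) / 6 = 360/6 = 60.

60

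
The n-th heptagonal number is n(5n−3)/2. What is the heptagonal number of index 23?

The 23rd heptagonal number is n(5n−3)/2 with n = 23.
23·(5·23 − 3)/2 = 23·112/2 = 23·56 = 1288.

1288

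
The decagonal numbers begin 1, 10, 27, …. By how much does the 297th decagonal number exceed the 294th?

7083

297·(4·297 − 3) = 351945 and 294·(4·294 − 3) = 344862.
Difference: 351945 − 344862 = 7083.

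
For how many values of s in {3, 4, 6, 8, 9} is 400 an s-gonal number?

s = 3: P(3, 27) = 378 and P(3, 28) = 406; 400 is not s-gonal.
s = 4: P(4, 20) = 400. ✓
s = 6: P(6, 14) = 378 and P(6, 15) = 435; 400 is not s-gonal.
s = 8: P(8, 11) = 341 and P(8, 12) = 408; 400 is not s-gonal.
s = 9: P(9, 11) = 396 and P(9, 12) = 474; 400 is not s-gonal.
Hits: s ∈ {4} → 1.

1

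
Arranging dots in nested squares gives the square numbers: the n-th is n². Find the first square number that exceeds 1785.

1849

Solve n² > 1785 for integer n.
The largest n with value ≤ 1785 is 42 (since 1764 ≤ 1785 < 1849), so the first above is n = 43, value 1849.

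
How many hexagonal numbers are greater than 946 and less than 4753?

26

The n-th hexagonal number is n(2n−1).
Smallest index with value > 946: n = 23 (giving 1035).
Largest index with value < 4753: n = 48 (giving 4560).
Indices 23 through 48: 26 terms.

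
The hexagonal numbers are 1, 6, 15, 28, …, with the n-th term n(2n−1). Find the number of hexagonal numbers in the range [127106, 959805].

The n-th hexagonal number is n(2n−1).
Smallest index with value ≥ 127106: n = 253 (giving 127765).
Largest index with value ≤ 959805: n = 693 (giving 959805).
Indices 253 through 693: 441 terms.

441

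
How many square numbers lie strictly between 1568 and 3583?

20

The n-th square number is n².
Smallest index with value > 1568: n = 40 (giving 1600).
Largest index with value < 3583: n = 59 (giving 3481).
Indices 40 through 59: 20 terms.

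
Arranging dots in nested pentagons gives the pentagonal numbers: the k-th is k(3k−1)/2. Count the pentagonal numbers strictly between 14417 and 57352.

97

The n-th pentagonal number is n(3n−1)/2.
Smallest index with value > 14417: n = 99 (giving 14652).
Largest index with value < 57352: n = 195 (giving 56940).
Indices 99 through 195: 97 terms.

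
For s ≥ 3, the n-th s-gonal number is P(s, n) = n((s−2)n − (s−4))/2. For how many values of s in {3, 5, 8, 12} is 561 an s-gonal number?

s = 3: P(3, 33) = 561. ✓
s = 5: P(5, 19) = 532 and P(5, 20) = 590; 561 is not s-gonal.
s = 8: P(8, 14) = 560 and P(8, 15) = 645; 561 is not s-gonal.
s = 12: P(12, 11) = 561. ✓
Hits: s ∈ {3, 12} → 2.

2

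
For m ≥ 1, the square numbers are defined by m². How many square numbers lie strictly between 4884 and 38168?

The n-th square number is n².
Smallest index with value > 4884: n = 70 (giving 4900).
Largest index with value < 38168: n = 195 (giving 38025).
Indices 70 through 195: 126 terms.

126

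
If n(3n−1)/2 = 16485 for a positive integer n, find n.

105

Set n(3n−1)/2 = 16485, giving 3n² − n − 32970 = 0.
The discriminant is 1 + 24·16485 = 395641, and √395641 = 629.
So n = (1 + 629) / 6 = 630/6 = 105.
Check: 105·(3·105 − 1)/2 = 16485. ✓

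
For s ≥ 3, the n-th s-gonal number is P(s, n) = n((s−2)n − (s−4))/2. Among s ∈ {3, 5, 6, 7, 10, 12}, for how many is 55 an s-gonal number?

s = 3: P(3, 10) = 55. ✓
s = 5: P(5, 6) = 51 and P(5, 7) = 70; 55 is not s-gonal.
s = 6: P(6, 5) = 45 and P(6, 6) = 66; 55 is not s-gonal.
s = 7: P(7, 5) = 55. ✓
s = 10: P(10, 4) = 52 and P(10, 5) = 85; 55 is not s-gonal.
s = 12: P(12, 3) = 33 and P(12, 4) = 64; 55 is not s-gonal.
Hits: s ∈ {3, 7} → 2.

2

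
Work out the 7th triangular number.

28

7·8/2 = 56/2 = 28.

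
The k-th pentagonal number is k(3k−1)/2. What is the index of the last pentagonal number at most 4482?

54

Solve n(3n−1)/2 ≤ 4482 for integer n.
n = 54 gives 4347 ≤ 4482, while n = 55 gives 4510 > 4482; so the answer is index 54.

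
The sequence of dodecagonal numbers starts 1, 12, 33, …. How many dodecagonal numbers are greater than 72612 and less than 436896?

175

The n-th dodecagonal number is n(5n−4).
Smallest index with value > 72612: n = 121 (giving 72721).
Largest index with value < 436896: n = 295 (giving 433945).
Indices 121 through 295: 175 terms.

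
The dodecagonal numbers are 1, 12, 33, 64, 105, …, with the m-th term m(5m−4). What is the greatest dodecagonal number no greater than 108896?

Solve n(5n−4) ≤ 108896 for integer n.
n = 147 gives 107457 ≤ 108896, while n = 148 gives 108928 > 108896; so the answer is 107457.

107457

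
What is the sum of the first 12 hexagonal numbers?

Σ i(2i−1) = 2Σi² − Σi over i = 1..12.
Σi = 78 and Σi² = 650.
2·650 − 1·78 = 1222.

1222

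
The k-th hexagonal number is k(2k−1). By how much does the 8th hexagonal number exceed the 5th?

75

8·(2·8 − 1) = 120 and 5·(2·5 − 1) = 45.
Difference: 120 − 45 = 75.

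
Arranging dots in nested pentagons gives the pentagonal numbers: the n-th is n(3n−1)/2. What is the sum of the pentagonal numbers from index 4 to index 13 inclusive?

1165

Σ i(3i−1)/2 = (3Σi² − Σi) / 2 over i = 4..13.
Σi = 91 − 6 = 85 and Σi² = 819 − 14 = 805.
(3·805 − 1·85) / 2 = 2330/2 = 1165.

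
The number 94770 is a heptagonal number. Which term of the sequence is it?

Set n(5n−3)/2 = 94770, giving 5n² − 3n − 189540 = 0.
So n = (3 + 1947) / 10 = 1950/10 = 195.

195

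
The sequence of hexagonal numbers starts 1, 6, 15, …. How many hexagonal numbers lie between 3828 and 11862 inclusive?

The n-th hexagonal number is n(2n−1).
Smallest index with value ≥ 3828: n = 44 (giving 3828).
Largest index with value ≤ 11862: n = 77 (giving 11781).
Indices 44 through 77: 34 terms.

34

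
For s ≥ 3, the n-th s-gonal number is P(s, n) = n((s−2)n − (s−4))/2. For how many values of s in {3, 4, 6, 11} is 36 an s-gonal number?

s = 3: P(3, 8) = 36. ✓
s = 4: P(4, 6) = 36. ✓
s = 6: P(6, 4) = 28 and P(6, 5) = 45; 36 is not s-gonal.
s = 11: P(11, 3) = 30 and P(11, 4) = 58; 36 is not s-gonal.
Hits: s ∈ {3, 4} → 2.

2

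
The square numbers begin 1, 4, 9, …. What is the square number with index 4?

16

The 4th square number is n² with n = 4.
4² = 16.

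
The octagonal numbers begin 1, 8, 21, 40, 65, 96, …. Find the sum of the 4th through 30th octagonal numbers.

Σ i(3i−2) = 3Σi² − 2Σi over i = 4..30.
Σi = 465 − 6 = 459 and Σi² = 9455 − 14 = 9441.
3·9441 − 2·459 = 27405.

27405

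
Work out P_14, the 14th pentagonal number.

14·(3·14 − 1)/2 = 14·41/2 = 287.

287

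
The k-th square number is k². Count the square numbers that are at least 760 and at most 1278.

8

The n-th square number is n².
Smallest index with value ≥ 760: n = 28 (giving 784).
Largest index with value ≤ 1278: n = 35 (giving 1225).
Indices 28 through 35: 8 terms.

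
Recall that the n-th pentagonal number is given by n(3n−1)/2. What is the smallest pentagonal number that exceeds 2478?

2501

Solve n(3n−1)/2 > 2478 for integer n.
The largest n with value ≤ 2478 is 40 (since 2380 ≤ 2478 < 2501), so the first above is n = 41, value 2501.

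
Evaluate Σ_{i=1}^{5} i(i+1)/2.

35

Σ i(i+1)/2 = (Σi² + Σi) / 2 over i = 1..5.
Σi = 15 and Σi² = 55.
(1·55 + 1·15) / 2 = 70/2 = 35.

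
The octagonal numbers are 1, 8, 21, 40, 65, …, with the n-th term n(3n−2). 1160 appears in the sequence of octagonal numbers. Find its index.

Set n(3n−2) = 1160, giving 3n² − 2n − 1160 = 0.
The discriminant is 4 + 12·1160 = 13924, and √13924 = 118.
So n = (2 + 118) / 6 = 120/6 = 20.

20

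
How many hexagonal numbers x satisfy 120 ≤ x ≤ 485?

8

The n-th hexagonal number is n(2n−1).
Smallest index with value ≥ 120: n = 8 (giving 120).
Largest index with value ≤ 485: n = 15 (giving 435).
Indices 8 through 15: 8 terms.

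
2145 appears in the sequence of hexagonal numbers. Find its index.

Set n(2n−1) = 2145, giving 2n² − n − 2145 = 0.
So n = (1 + 131) / 4 = 132/4 = 33.

33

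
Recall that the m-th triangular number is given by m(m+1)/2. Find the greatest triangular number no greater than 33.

Solve n(n+1)/2 ≤ 33 for integer n.
n = 7 gives 28 ≤ 33, while n = 8 gives 36 > 33; so the answer is 28.

28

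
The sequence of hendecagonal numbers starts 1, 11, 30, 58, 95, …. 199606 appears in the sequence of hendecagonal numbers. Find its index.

Set n(9n−7)/2 = 199606, giving 9n² − 7n − 399212 = 0.
The discriminant is 49 + 72·199606 = 14371681, and √14371681 = 3791.
So n = (7 + 3791) / 18 = 3798/18 = 211.

211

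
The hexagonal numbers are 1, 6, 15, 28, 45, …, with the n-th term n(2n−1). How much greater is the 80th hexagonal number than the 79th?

317

Consecutive hexagonal numbers differ by 4n − 3: here 4·80 − 3 = 317.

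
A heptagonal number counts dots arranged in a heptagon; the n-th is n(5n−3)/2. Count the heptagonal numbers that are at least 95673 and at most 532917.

The n-th heptagonal number is n(5n−3)/2.
Smallest index with value ≥ 95673: n = 196 (giving 95746).
Largest index with value ≤ 532917: n = 462 (giving 532917).
Indices 196 through 462: 267 terms.

267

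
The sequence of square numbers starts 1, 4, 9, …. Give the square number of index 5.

The 5th square number is n² with n = 5.
5² = 25.

25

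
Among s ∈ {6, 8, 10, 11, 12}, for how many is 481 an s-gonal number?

s = 6: P(6, 15) = 435 and P(6, 16) = 496; 481 is not s-gonal.
s = 8: P(8, 13) = 481. ✓
s = 10: P(10, 11) = 451 and P(10, 12) = 540; 481 is not s-gonal.
s = 11: P(11, 10) = 415 and P(11, 11) = 506; 481 is not s-gonal.
s = 12: P(12, 10) = 460 and P(12, 11) = 561; 481 is not s-gonal.
Hits: s ∈ {8} → 1.

1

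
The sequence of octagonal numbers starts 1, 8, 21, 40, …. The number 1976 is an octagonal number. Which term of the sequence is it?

26

Set n(3n−2) = 1976, giving 3n² − 2n − 1976 = 0.
The discriminant is 4 + 12·1976 = 23716, and √23716 = 154.
So n = (2 + 154) / 6 = 156/6 = 26.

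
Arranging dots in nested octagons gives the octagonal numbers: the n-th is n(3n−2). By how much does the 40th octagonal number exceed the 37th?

687

40·(3·40 − 2) = 4720 and 37·(3·37 − 2) = 4033.
Difference: 4720 − 4033 = 687.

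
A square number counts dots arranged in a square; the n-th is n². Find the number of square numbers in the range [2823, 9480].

The n-th square number is n².
Smallest index with value ≥ 2823: n = 54 (giving 2916).
Largest index with value ≤ 9480: n = 97 (giving 9409).
Indices 54 through 97: 44 terms.

44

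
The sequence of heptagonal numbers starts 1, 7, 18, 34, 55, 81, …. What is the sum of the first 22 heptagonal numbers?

Σ i(5i−3)/2 = (5Σi² − 3Σi) / 2 over i = 1..22.
Σi = 253 and Σi² = 3795.
(5·3795 − 3·253) / 2 = 18216/2 = 9108.

9108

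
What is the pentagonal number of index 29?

1247

The 29th pentagonal number is n(3n−1)/2 with n = 29.
29·(3·29 − 1)/2 = 29·86/2 = 29·43 = 1247.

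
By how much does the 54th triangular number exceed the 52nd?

107

54·55/2 = 1485 and 52·53/2 = 1378.
Difference: 1485 − 1378 = 107.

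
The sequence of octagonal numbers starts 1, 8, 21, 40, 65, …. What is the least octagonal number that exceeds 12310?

12545

Solve n(3n−2) > 12310 for integer n.
The largest n with value ≤ 12310 is 64 (since 12160 ≤ 12310 < 12545), so the first above is n = 65, value 12545.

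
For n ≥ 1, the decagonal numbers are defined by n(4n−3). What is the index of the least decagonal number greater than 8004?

46

Solve n(4n−3) > 8004 for integer n.
The largest n with value ≤ 8004 is 45 (since 7965 ≤ 8004 < 8326), so the first above is n = 46, value 8326.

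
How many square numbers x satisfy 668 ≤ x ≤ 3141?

The n-th square number is n².
Smallest index with value ≥ 668: n = 26 (giving 676).
Largest index with value ≤ 3141: n = 56 (giving 3136).
Indices 26 through 56: 31 terms.

31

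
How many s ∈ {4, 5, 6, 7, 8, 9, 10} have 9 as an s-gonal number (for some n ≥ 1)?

2

s = 4: P(4, 3) = 9. ✓
s = 5: P(5, 2) = 5 and P(5, 3) = 12; 9 is not s-gonal.
s = 6: P(6, 2) = 6 and P(6, 3) = 15; 9 is not s-gonal.
s = 7: P(7, 2) = 7 and P(7, 3) = 18; 9 is not s-gonal.
s = 8: P(8, 2) = 8 and P(8, 3) = 21; 9 is not s-gonal.
s = 9: P(9, 2) = 9. ✓
s = 10: P(10, 1) = 1 and P(10, 2) = 10; 9 is not s-gonal.
Hits: s ∈ {4, 9} → 2.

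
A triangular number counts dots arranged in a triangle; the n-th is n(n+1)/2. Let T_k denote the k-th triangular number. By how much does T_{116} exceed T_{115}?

Consecutive triangular numbers differ by n: T_{116} − T_{115} = 116.

116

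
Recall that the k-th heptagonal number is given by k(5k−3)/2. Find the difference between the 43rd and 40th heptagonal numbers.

43·(5·43 − 3)/2 = 4558 and 40·(5·40 − 3)/2 = 3940.
Difference: 4558 − 3940 = 618.

618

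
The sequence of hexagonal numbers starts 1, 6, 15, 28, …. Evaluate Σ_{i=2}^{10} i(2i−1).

Σ i(2i−1) = 2Σi² − Σi over i = 2..10.
Σi = 55 − 1 = 54 and Σi² = 385 − 1 = 384.
2·384 − 1·54 = 714.

714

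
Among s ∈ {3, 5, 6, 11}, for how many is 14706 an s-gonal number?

2

s = 3: P(3, 171) = 14706. ✓
s = 5: P(5, 99) = 14652 and P(5, 100) = 14950; 14706 is not s-gonal.
s = 6: P(6, 86) = 14706. ✓
s = 11: P(11, 57) = 14421 and P(11, 58) = 14935; 14706 is not s-gonal.
Hits: s ∈ {3, 6} → 2.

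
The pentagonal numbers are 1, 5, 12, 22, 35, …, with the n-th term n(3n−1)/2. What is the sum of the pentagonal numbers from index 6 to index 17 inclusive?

2526

Σ i(3i−1)/2 = (3Σi² − Σi) / 2 over i = 6..17.
Σi = 153 − 15 = 138 and Σi² = 1785 − 55 = 1730.
(3·1730 − 1·138) / 2 = 5052/2 = 2526.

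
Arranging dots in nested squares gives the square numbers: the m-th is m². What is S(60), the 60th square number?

60² = 3600.

3600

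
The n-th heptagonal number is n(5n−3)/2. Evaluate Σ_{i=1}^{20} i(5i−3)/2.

Σ i(5i−3)/2 = (5Σi² − 3Σi) / 2 over i = 1..20.
Σi = 210 and Σi² = 2870.
(5·2870 − 3·210) / 2 = 13720/2 = 6860.

6860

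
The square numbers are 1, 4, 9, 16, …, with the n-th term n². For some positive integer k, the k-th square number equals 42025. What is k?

We need n² = 42025, so n = √42025 = 205.

205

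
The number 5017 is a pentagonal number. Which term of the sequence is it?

58

Set n(3n−1)/2 = 5017, giving 3n² − n − 10034 = 0.
So n = (1 + 347) / 6 = 348/6 = 58.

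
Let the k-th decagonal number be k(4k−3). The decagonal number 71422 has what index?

Set n(4n−3) = 71422, giving 4n² − 3n − 71422 = 0.
The discriminant is 9 + 16·71422 = 1142761, and √1142761 = 1069.
So n = (3 + 1069) / 8 = 1072/8 = 134.

134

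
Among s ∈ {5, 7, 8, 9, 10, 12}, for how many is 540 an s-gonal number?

2

s = 5: P(5, 19) = 532 and P(5, 20) = 590; 540 is not s-gonal.
s = 7: P(7, 15) = 540. ✓
s = 8: P(8, 13) = 481 and P(8, 14) = 560; 540 is not s-gonal.
s = 9: P(9, 12) = 474 and P(9, 13) = 559; 540 is not s-gonal.
s = 10: P(10, 12) = 540. ✓
s = 12: P(12, 10) = 460 and P(12, 11) = 561; 540 is not s-gonal.
Hits: s ∈ {7, 10} → 2.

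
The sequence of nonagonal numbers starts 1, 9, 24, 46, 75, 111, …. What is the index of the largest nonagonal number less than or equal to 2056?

Solve n(7n−5)/2 ≤ 2056 for integer n.
n = 24 gives 1956 ≤ 2056, while n = 25 gives 2125 > 2056; so the answer is index 24.

24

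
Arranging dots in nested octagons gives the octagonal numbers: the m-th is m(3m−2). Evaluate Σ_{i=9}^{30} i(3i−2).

26895

Σ i(3i−2) = 3Σi² − 2Σi over i = 9..30.
Σi = 465 − 36 = 429 and Σi² = 9455 − 204 = 9251.
3·9251 − 2·429 = 26895.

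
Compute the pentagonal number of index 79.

9322

The 79th pentagonal number is n(3n−1)/2 with n = 79.
79·(3·79 − 1)/2 = 79·236/2 = 79·118 = 9322.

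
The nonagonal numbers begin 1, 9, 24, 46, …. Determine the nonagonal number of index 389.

528651

The 389th nonagonal number is n(7n−5)/2 with n = 389.
389·(7·389 − 5)/2 = 389·2718/2 = 389·1359 = 528651.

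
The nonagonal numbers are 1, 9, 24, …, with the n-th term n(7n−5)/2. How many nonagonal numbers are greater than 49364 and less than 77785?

30

The n-th nonagonal number is n(7n−5)/2.
Smallest index with value > 49364: n = 120 (giving 50100).
Largest index with value < 77785: n = 149 (giving 77331).
Indices 120 through 149: 30 terms.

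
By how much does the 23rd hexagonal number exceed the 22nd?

89

Consecutive hexagonal numbers differ by 4n − 3: here 4·23 − 3 = 89.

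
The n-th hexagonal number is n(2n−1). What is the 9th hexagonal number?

153

The 9th hexagonal number is n(2n−1) with n = 9.
9·(2·9 − 1) = 9·17 = 153.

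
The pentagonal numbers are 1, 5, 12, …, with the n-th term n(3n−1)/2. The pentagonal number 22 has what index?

Set n(3n−1)/2 = 22, giving 3n² − n − 44 = 0.
So n = (1 + 23) / 6 = 24/6 = 4.
Check: 4·(3·4 − 1)/2 = 22. ✓

4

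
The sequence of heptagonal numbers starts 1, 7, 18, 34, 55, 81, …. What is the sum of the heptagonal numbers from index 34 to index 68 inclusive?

233835

Σ i(5i−3)/2 = (5Σi² − 3Σi) / 2 over i = 34..68.
Σi = 2346 − 561 = 1785 and Σi² = 107134 − 12529 = 94605.
(5·94605 − 3·1785) / 2 = 467670/2 = 233835.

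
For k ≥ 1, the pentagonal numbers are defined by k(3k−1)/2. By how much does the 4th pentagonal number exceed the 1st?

4·(3·4 − 1)/2 = 22 and 1·(3·1 − 1)/2 = 1.
Difference: 22 − 1 = 21.

21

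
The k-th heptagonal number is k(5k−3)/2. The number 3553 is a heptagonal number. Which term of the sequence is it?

38

Set n(5n−3)/2 = 3553, giving 5n² − 3n − 7106 = 0.
The discriminant is 9 + 40·3553 = 142129, and √142129 = 377.
So n = (3 + 377) / 10 = 380/10 = 38.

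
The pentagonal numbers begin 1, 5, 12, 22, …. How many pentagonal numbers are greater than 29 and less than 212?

8

The n-th pentagonal number is n(3n−1)/2.
Smallest index with value > 29: n = 5 (giving 35).
Largest index with value < 212: n = 12 (giving 210).
Indices 5 through 12: 8 terms.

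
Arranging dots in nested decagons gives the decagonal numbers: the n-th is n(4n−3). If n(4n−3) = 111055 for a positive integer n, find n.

167

Set n(4n−3) = 111055, giving 4n² − 3n − 111055 = 0.
The discriminant is 9 + 16·111055 = 1776889, and √1776889 = 1333.
So n = (3 + 1333) / 8 = 1336/8 = 167.
Check: 167·(4·167 − 3) = 111055. ✓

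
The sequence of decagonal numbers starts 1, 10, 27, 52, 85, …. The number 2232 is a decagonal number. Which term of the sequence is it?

Set n(4n−3) = 2232, giving 4n² − 3n − 2232 = 0.
So n = (3 + 189) / 8 = 192/8 = 24.
Check: 24·(4·24 − 3) = 2232. ✓

24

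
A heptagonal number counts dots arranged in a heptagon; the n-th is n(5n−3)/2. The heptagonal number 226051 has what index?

301

Set n(5n−3)/2 = 226051, giving 5n² − 3n − 452102 = 0.
So n = (3 + 3007) / 10 = 3010/10 = 301.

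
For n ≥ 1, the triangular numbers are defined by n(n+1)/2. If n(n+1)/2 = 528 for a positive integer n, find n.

Set n(n+1)/2 = 528, giving n² + n − 1056 = 0.
The discriminant is 1 + 8·528 = 4225, and √4225 = 65.
So n = (-1 + 65) / 2 = 64/2 = 32.

32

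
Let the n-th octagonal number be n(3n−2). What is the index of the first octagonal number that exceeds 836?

18

Solve n(3n−2) > 836 for integer n.
The largest n with value ≤ 836 is 17 (since 833 ≤ 836 < 936), so the first above is n = 18, value 936.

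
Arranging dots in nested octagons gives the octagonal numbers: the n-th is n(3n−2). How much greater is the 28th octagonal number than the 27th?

163

Consecutive octagonal numbers differ by 6n − 5: here 6·28 − 5 = 163.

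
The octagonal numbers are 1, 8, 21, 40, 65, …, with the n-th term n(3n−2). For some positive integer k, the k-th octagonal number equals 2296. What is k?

Set n(3n−2) = 2296, giving 3n² − 2n − 2296 = 0.
The discriminant is 4 + 12·2296 = 27556, and √27556 = 166.
So n = (2 + 166) / 6 = 168/6 = 28.

28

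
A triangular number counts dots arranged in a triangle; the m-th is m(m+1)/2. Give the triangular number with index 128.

128·129/2 = 16512/2 = 8256.

8256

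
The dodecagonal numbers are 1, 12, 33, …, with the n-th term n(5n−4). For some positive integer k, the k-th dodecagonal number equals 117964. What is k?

Set n(5n−4) = 117964, giving 5n² − 4n − 117964 = 0.
The discriminant is 16 + 20·117964 = 2359296, and √2359296 = 1536.
So n = (4 + 1536) / 10 = 1540/10 = 154.
Check: 154·(5·154 − 4) = 117964. ✓

154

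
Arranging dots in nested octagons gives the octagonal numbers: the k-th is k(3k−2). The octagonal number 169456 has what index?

Set n(3n−2) = 169456, giving 3n² − 2n − 169456 = 0.
The discriminant is 4 + 12·169456 = 2033476, and √2033476 = 1426.
So n = (2 + 1426) / 6 = 1428/6 = 238.
Check: 238·(3·238 − 2) = 169456. ✓

238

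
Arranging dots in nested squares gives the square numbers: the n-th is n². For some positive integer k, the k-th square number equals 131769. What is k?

363

We need n² = 131769, so n = √131769 = 363.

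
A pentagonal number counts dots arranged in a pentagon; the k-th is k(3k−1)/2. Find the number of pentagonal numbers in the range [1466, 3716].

18

The n-th pentagonal number is n(3n−1)/2.
Smallest index with value ≥ 1466: n = 32 (giving 1520).
Largest index with value ≤ 3716: n = 49 (giving 3577).
Indices 32 through 49: 18 terms.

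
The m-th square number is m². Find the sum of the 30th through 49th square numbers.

Σ_{i=30}^{49} i² = 40425 − 8555 = 31870.

31870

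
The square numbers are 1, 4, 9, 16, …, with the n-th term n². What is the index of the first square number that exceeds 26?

6

Solve n² > 26 for integer n.
The largest n with value ≤ 26 is 5 (since 25 ≤ 26 < 36), so the first above is n = 6, value 36.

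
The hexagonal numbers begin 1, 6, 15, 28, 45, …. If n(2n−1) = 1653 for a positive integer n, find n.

29

Set n(2n−1) = 1653, giving 2n² − n − 1653 = 0.
The discriminant is 1 + 8·1653 = 13225, and √13225 = 115.
So n = (1 + 115) / 4 = 116/4 = 29.
Check: 29·(2·29 − 1) = 1653. ✓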